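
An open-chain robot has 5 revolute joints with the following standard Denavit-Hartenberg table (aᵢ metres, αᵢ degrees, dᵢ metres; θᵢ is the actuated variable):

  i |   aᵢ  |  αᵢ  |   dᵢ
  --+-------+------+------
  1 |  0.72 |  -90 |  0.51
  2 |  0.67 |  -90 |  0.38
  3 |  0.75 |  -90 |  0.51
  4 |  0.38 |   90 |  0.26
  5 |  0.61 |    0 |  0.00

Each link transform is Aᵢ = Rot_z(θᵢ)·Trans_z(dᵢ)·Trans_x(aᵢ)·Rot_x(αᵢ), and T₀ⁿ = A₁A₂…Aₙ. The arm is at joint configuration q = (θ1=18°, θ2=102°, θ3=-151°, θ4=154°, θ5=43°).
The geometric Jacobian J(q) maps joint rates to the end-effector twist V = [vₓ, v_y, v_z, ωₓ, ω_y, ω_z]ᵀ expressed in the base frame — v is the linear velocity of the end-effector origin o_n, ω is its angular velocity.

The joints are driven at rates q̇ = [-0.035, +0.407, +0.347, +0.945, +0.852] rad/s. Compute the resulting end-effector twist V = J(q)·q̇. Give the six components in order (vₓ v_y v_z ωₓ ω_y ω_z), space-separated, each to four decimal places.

o_n = [0.0500, 1.0413, -0.4288]
J₁: ẑ×o_n = [-1.0413, 0.0500, 0.0000], ω = ẑ
J2: z=[-0.3090, 0.9511, 0.0000] o=[0.6848, 0.2225, 0.5100] → [-0.8928, -0.2901, 0.3507, -0.3090, 0.9511, 0.0000]
J3: z=[-0.9303, -0.3023, 0.2079] o=[0.4349, 0.5408, -0.1454] → [-0.0184, -0.3437, -0.5819, -0.9303, -0.3023, 0.2079]
J4: z=[-0.3661, 0.8007, -0.4742] o=[-0.0222, 0.7746, 0.6023] → [-0.6991, -0.4118, -0.1554, -0.3661, 0.8007, -0.4742]
J5: z=[0.8463, 0.4984, 0.1882] o=[0.0296, 0.8565, 0.1522] → [-0.3243, 0.4955, 0.1462, 0.8463, 0.4984, 0.1882]
V = J·q̇ = [-1.2703, -0.2060, -0.0815, -0.0736, 1.4635, -0.2507]

-1.2703 -0.2060 -0.0815 -0.0736 1.4635 -0.2507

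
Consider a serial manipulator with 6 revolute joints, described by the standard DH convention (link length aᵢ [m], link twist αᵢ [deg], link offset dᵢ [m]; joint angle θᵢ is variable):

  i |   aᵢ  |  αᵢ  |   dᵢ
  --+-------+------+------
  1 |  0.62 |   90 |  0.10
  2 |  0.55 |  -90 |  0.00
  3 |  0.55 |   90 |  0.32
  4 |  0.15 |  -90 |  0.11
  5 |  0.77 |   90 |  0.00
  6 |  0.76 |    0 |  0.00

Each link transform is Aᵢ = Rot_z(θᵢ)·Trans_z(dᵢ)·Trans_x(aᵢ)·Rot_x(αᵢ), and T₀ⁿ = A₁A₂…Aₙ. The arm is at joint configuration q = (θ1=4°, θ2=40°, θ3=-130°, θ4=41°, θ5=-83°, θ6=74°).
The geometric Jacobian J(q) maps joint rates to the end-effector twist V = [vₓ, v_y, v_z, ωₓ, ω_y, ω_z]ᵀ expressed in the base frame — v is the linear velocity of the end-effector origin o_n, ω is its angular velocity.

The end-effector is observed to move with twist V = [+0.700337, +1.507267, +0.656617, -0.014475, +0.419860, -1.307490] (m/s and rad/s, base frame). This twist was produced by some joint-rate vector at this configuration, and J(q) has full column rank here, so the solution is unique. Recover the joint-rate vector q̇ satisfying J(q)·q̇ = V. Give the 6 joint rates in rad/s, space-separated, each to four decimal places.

o_n = [-0.4352, 0.4565, 0.6103]
J₁: ẑ×o_n = [-0.4565, -0.4352, 0.0000], ω = ẑ
J2: z=[0.0698, -0.9976, 0.0000] o=[0.6185, 0.0432, 0.1000] → [-0.5091, -0.0356, -1.0223, 0.0698, -0.9976, 0.0000]
J3: z=[-0.6412, -0.0448, 0.7660] o=[1.0388, 0.0726, 0.4535] → [-0.3011, -1.0286, -0.3122, -0.6412, -0.0448, 0.7660]
J4: z=[-0.6302, 0.6003, -0.4924] o=[0.5928, -0.3809, 0.4714] → [0.4957, 0.5938, 0.0894, -0.6302, 0.6003, -0.4924]
J5: z=[-0.1967, 0.4900, 0.8492] o=[0.4108, -0.4097, 0.4459] → [-0.6549, -0.6861, 0.2442, -0.1967, 0.4900, 0.8492]
J6: z=[0.6687, 0.7005, -0.2493] o=[-0.1413, -0.0102, 0.0874] → [0.4826, -0.2763, 0.5180, 0.6687, 0.7005, -0.2493]
q̇ = J⁺·V = [-0.7120, -0.6340, -0.8980, 0.2190, 0.0620, -0.5920]

-0.7120 -0.6340 -0.8980 0.2190 0.0620 -0.5920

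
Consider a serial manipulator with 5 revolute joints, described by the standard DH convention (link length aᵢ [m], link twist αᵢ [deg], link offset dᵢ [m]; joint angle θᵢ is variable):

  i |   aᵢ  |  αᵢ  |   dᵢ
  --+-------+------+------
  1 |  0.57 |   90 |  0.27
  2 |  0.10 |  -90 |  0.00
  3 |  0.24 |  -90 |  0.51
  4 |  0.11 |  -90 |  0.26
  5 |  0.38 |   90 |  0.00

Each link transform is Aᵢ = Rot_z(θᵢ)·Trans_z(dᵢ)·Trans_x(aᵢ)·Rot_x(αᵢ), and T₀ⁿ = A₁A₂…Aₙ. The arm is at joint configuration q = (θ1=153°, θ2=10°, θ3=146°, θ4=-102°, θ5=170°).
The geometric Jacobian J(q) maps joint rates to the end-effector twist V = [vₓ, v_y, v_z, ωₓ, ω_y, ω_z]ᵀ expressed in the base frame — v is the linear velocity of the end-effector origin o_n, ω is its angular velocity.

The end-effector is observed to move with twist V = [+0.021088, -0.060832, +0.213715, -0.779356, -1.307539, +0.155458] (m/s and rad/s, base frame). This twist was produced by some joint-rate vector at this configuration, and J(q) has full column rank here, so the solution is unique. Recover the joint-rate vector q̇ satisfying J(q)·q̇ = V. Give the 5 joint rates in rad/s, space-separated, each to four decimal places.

0.1140 -0.8030 -0.0430 -0.6530 0.3190

o_n = [-0.2488, 0.1222, 0.4738]
J₁: ẑ×o_n = [-0.1222, -0.2488, 0.0000], ω = ẑ
J2: z=[0.4540, 0.8910, 0.0000] o=[-0.5079, 0.2588, 0.2700] → [0.1816, -0.0925, -0.2928, 0.4540, 0.8910, 0.0000]
J3: z=[0.1547, -0.0788, 0.9848] o=[-0.5956, 0.3035, 0.2874] → [0.1638, 0.3127, -0.0007, 0.1547, -0.0788, 0.9848]
J4: z=[0.8671, 0.4887, -0.0971] o=[-0.4031, 0.0547, 0.7551] → [-0.1309, 0.2289, -0.0169, 0.8671, 0.4887, -0.0971]
J5: z=[0.4954, -0.8663, 0.0639] o=[-0.1718, 0.1932, 0.8391] → [0.3210, 0.1760, -0.1019, 0.4954, -0.8663, 0.0639]
q̇ = J⁺·V = [0.1140, -0.8030, -0.0430, -0.6530, 0.3190]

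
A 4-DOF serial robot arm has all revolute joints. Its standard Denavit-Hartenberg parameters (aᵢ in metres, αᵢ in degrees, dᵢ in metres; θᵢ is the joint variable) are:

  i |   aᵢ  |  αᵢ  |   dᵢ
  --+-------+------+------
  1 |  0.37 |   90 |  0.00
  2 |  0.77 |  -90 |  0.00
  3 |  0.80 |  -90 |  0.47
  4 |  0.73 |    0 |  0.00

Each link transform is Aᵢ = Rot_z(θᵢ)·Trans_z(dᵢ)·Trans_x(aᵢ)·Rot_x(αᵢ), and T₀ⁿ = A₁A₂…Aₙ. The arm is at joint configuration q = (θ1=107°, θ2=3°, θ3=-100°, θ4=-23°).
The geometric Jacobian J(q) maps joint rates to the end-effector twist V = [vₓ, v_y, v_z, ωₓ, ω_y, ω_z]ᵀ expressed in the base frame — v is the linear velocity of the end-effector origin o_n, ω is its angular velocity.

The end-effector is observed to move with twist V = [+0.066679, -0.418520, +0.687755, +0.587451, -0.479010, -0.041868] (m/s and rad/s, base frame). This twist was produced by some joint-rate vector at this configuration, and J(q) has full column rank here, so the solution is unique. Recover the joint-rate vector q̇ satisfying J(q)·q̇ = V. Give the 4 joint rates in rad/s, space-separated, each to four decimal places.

o_n = [1.1395, 1.2311, 0.7811]
J₁: ẑ×o_n = [-1.2311, 1.1395, 0.0000], ω = ẑ
J2: z=[0.9563, 0.2924, 0.0000] o=[-0.1082, 0.3538, 0.0000] → [0.2284, -0.7470, 0.4742, 0.9563, 0.2924, 0.0000]
J3: z=[0.0153, -0.0500, 0.9986] o=[-0.3330, 1.0892, 0.0403] → [-0.1788, 1.4591, 0.0759, 0.0153, -0.0500, 0.9986]
J4: z=[-0.1215, 0.9913, 0.0515] o=[0.4682, 1.1633, 0.5024] → [0.2728, 0.0685, -0.6736, -0.1215, 0.9913, 0.0515]
q̇ = J⁺·V = [-0.1110, 0.5320, 0.1020, -0.6350]

-0.1110 0.5320 0.1020 -0.6350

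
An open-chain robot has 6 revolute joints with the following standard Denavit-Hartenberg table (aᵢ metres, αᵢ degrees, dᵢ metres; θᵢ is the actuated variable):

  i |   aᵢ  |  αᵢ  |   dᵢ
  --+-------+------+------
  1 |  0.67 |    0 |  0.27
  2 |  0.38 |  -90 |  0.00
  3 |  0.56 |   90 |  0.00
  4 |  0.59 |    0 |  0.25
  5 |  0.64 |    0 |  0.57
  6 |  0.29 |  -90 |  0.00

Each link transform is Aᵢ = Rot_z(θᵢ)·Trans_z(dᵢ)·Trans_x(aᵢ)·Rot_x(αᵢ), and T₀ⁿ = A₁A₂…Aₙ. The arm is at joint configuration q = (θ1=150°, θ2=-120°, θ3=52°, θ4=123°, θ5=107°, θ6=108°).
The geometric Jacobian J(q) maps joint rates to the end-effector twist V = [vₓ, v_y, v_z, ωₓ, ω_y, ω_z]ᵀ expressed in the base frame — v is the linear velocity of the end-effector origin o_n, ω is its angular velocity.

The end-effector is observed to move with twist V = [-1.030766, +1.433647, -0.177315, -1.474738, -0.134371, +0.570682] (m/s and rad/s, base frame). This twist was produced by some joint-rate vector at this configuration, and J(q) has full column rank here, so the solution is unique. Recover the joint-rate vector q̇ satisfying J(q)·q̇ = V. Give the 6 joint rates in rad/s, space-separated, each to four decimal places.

0.7020 0.9190 0.6210 -0.7730 -0.3040 -0.6290

o_n = [0.4118, 0.7875, 0.6991]
J₁: ẑ×o_n = [-0.7875, 0.4118, 0.0000], ω = ẑ
J2: z=[0.0000, 0.0000, 1.0000] o=[-0.5802, 0.3350, 0.2700] → [-0.4525, 0.9920, 0.0000, 0.0000, 0.0000, 1.0000]
J3: z=[-0.5000, 0.8660, 0.0000] o=[-0.2511, 0.5250, 0.2700] → [0.3716, 0.2145, -0.7054, -0.5000, 0.8660, 0.0000]
J4: z=[0.6824, 0.3940, 0.6157] o=[0.0474, 0.6974, -0.1713] → [0.2874, -0.3697, -0.0820, 0.6824, 0.3940, 0.6157]
J5: z=[0.6824, 0.3940, 0.6157] o=[-0.2007, 1.1255, 0.2358] → [0.3906, 0.0610, -0.4719, 0.6824, 0.3940, 0.6157]
J6: z=[0.6824, 0.3940, 0.6157] o=[0.2141, 0.7989, 0.9109] → [-0.0765, 0.2663, -0.0856, 0.6824, 0.3940, 0.6157]
q̇ = J⁺·V = [0.7020, 0.9190, 0.6210, -0.7730, -0.3040, -0.6290]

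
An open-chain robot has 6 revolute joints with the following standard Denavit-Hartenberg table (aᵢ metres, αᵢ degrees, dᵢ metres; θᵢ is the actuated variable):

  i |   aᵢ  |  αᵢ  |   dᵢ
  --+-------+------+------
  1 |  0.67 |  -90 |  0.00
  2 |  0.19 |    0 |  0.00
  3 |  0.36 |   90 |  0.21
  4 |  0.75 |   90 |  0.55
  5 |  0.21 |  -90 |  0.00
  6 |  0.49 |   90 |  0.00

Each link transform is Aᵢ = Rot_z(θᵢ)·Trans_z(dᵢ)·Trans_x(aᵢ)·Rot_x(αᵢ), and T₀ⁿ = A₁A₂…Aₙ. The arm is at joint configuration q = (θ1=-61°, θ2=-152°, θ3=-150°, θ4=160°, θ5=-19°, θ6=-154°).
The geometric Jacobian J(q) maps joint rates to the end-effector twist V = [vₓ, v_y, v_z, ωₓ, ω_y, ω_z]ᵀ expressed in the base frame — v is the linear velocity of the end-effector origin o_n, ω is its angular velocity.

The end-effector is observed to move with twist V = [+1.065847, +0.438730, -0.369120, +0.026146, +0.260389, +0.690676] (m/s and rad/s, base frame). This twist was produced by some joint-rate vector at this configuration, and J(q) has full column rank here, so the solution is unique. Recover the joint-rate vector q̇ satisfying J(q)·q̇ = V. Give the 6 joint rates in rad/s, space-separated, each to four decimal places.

o_n = [1.0027, -0.5841, 0.4769]
J₁: ẑ×o_n = [0.5841, 1.0027, -0.0000], ω = ẑ
J2: z=[0.8746, 0.4848, 0.0000] o=[0.3248, -0.5860, 0.0000] → [0.2312, -0.4171, -0.3270, 0.8746, 0.4848, 0.0000]
J3: z=[0.8746, 0.4848, 0.0000] o=[0.2435, -0.4393, 0.0892] → [0.1879, -0.3391, -0.4948, 0.8746, 0.4848, 0.0000]
J4: z=[0.4111, -0.7417, 0.5299] o=[0.5196, -0.5043, -0.2161] → [-0.4717, -0.0289, 0.3255, 0.4111, -0.7417, 0.5299]
J5: z=[0.9097, 0.2971, -0.2900] o=[0.7891, -0.4613, 0.6730] → [-0.0939, 0.1165, -0.1752, 0.9097, 0.2971, -0.2900]
J6: z=[0.4075, -0.5055, 0.7605] o=[0.7724, -0.2911, 0.7950] → [0.3836, 0.3048, -0.0029, 0.4075, -0.5055, 0.7605]
q̇ = J⁺·V = [0.3490, 0.2620, 0.1520, -0.8400, -0.3870, 0.8870]

0.3490 0.2620 0.1520 -0.8400 -0.3870 0.8870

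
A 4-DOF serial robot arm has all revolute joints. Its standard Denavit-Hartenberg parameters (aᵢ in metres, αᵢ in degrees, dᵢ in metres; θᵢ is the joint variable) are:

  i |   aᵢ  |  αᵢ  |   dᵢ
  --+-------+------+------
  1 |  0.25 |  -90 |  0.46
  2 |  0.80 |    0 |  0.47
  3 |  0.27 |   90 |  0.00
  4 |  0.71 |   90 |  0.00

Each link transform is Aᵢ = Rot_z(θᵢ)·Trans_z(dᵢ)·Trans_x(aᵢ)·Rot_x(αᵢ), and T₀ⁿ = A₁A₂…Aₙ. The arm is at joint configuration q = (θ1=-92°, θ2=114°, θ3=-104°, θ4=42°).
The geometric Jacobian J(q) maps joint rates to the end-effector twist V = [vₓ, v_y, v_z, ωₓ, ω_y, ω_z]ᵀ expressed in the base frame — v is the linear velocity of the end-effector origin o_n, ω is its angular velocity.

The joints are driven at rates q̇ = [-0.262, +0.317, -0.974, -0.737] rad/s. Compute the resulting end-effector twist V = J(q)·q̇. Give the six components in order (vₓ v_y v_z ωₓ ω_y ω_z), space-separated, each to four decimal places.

-0.5903 -0.4314 0.5584 -0.6521 0.1508 -0.9878

o_n = [0.9197, -0.7427, -0.4093]
J₁: ẑ×o_n = [0.7427, 0.9197, -0.0000], ω = ẑ
J2: z=[0.9994, -0.0349, 0.0000] o=[-0.0087, -0.2498, 0.4600] → [0.0303, 0.8688, -0.4601, 0.9994, -0.0349, 0.0000]
J3: z=[0.9994, -0.0349, 0.0000] o=[0.4723, 0.0589, -0.2708] → [0.0048, 0.1384, -0.7855, 0.9994, -0.0349, 0.0000]
J4: z=[-0.0061, -0.1735, 0.9848] o=[0.4631, -0.2068, -0.3177] → [0.5436, 0.4492, 0.0825, -0.0061, -0.1735, 0.9848]
V = J·q̇ = [-0.5903, -0.4314, 0.5584, -0.6521, 0.1508, -0.9878]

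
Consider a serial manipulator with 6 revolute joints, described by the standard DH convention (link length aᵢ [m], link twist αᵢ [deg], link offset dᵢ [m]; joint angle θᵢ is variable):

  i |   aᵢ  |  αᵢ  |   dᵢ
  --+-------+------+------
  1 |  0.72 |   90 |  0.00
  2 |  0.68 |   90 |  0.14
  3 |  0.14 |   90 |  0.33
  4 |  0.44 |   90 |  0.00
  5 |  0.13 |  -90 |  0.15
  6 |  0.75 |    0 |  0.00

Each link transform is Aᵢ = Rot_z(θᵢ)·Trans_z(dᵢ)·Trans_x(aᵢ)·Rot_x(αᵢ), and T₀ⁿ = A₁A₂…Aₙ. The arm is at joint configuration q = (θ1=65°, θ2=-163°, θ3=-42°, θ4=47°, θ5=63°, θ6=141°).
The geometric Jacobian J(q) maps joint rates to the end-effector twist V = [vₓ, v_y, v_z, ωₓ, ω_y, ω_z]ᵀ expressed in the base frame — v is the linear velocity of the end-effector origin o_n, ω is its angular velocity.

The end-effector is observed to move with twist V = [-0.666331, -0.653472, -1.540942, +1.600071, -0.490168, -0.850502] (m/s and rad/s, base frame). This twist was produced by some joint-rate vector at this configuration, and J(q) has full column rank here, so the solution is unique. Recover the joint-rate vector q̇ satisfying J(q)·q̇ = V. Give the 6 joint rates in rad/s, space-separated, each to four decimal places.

o_n = [0.1715, -0.5710, 0.3978]
J₁: ẑ×o_n = [0.5710, 0.1715, -0.0000], ω = ẑ
J2: z=[0.9063, -0.4226, 0.0000] o=[0.3043, 0.6525, 0.0000] → [-0.1681, -0.3605, -1.1650, 0.9063, -0.4226, 0.0000]
J3: z=[-0.1236, -0.2650, 0.9563] o=[0.1563, 0.0040, -0.1988] → [0.3918, 0.0882, 0.0751, -0.1236, -0.2650, 0.9563]
J4: z=[-0.4031, 0.8940, 0.1956] o=[-0.0114, -0.1340, 0.0863] → [0.3639, 0.1613, 0.0126, -0.4031, 0.8940, 0.1956]
J5: z=[-0.5789, -0.0835, -0.8111] o=[-0.3232, -0.3277, 0.3289] → [-0.2031, -0.3614, 0.1822, -0.5789, -0.0835, -0.8111]
J6: z=[0.4485, 0.7981, -0.4023] o=[-0.4986, -0.2627, 0.2624] → [-0.0160, -0.3303, -0.6731, 0.4485, 0.7981, -0.4023]
q̇ = J⁺·V = [0.0550, 0.9050, -0.6510, -0.8570, -0.1520, 0.5930]

0.0550 0.9050 -0.6510 -0.8570 -0.1520 0.5930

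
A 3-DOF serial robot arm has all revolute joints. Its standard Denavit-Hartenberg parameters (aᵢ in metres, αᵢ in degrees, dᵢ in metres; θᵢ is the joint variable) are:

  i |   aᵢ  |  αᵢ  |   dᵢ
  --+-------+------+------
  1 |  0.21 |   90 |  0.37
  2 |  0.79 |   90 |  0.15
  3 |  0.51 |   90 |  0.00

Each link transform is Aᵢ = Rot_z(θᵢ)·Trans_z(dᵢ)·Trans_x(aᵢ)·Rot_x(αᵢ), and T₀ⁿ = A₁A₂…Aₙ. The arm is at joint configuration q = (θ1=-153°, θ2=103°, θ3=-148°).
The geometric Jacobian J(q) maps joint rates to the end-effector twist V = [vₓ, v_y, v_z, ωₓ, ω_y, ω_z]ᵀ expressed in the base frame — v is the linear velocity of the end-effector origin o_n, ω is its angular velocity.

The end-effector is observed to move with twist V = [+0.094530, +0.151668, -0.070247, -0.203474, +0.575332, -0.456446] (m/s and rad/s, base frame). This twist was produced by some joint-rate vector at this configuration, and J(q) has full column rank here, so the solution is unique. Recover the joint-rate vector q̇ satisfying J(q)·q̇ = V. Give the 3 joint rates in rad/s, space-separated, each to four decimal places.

-0.4380 0.6050 -0.0820

o_n = [-0.0609, -0.1660, 0.7183]
J₁: ẑ×o_n = [0.1660, -0.0609, 0.0000], ω = ẑ
J2: z=[-0.4540, 0.8910, 0.0000] o=[-0.1871, -0.0953, 0.3700] → [0.3104, 0.1581, -0.0804, -0.4540, 0.8910, 0.0000]
J3: z=[-0.8682, -0.4424, 0.2250] o=[-0.0969, 0.1190, 1.1398] → [0.2505, -0.3578, 0.2633, -0.8682, -0.4424, 0.2250]
q̇ = J⁺·V = [-0.4380, 0.6050, -0.0820]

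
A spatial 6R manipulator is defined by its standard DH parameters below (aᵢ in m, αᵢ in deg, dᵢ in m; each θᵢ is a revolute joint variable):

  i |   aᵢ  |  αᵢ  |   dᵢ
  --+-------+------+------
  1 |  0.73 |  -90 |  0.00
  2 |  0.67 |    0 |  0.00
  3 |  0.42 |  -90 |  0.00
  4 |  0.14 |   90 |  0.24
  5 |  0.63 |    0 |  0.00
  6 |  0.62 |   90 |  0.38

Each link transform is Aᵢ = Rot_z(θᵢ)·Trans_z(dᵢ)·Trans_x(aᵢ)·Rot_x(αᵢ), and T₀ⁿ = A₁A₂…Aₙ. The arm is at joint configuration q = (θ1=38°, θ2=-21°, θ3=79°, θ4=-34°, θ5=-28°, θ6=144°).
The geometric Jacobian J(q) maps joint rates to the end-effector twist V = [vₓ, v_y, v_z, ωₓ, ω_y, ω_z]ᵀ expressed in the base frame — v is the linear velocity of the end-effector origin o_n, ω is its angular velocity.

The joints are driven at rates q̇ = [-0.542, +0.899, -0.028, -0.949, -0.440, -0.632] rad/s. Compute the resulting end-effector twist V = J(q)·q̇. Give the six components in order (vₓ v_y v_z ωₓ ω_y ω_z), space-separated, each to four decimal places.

o_n = [0.6265, 1.1905, -0.5000]
J₁: ẑ×o_n = [-1.1905, 0.6265, 0.0000], ω = ẑ
J2: z=[-0.6157, 0.7880, 0.0000] o=[0.5752, 0.4494, 0.0000] → [-0.3940, -0.3079, -0.4967, -0.6157, 0.7880, 0.0000]
J3: z=[-0.6157, 0.7880, 0.0000] o=[1.0681, 0.8345, 0.2401] → [-0.5832, -0.4557, 0.1288, -0.6157, 0.7880, 0.0000]
J4: z=[-0.6683, -0.5221, -0.5299] o=[1.2435, 0.9716, -0.1161] → [0.3165, 0.0704, -0.4685, -0.6683, -0.5221, -0.5299]
J5: z=[-0.7439, 0.4709, 0.4742] o=[1.0834, 0.9458, -0.3417] → [-0.1906, -0.3345, 0.0331, -0.7439, 0.4709, 0.4742]
J6: z=[-0.7439, 0.4709, 0.4742] o=[1.2821, 1.4958, -0.5760] → [0.1806, -0.2544, 0.5358, -0.7439, 0.4709, 0.4742]
V = J·q̇ = [-0.0233, -0.3624, -0.3587, 0.8954, 0.6771, -0.5475]

-0.0233 -0.3624 -0.3587 0.8954 0.6771 -0.5475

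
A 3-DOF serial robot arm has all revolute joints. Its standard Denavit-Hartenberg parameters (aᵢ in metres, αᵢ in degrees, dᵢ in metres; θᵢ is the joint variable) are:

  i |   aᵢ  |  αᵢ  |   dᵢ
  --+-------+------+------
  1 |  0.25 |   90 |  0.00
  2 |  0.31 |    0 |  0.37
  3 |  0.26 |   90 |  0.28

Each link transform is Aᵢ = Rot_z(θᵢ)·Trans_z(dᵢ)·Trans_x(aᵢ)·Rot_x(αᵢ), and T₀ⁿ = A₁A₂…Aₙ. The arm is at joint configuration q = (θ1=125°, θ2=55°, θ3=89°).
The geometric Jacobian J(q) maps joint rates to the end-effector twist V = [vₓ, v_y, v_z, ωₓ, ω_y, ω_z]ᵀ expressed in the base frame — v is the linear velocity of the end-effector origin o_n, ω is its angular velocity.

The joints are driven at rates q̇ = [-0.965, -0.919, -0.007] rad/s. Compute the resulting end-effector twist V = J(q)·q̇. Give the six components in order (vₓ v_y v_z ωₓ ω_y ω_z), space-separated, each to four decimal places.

0.3167 -0.0864 0.0314 -0.7585 -0.5311 -0.9650

o_n = [0.4077, 0.5510, 0.4068]
J₁: ẑ×o_n = [-0.5510, 0.4077, 0.0000], ω = ẑ
J2: z=[0.8192, 0.5736, 0.0000] o=[-0.1434, 0.2048, 0.0000] → [0.2333, -0.3332, -0.0325, 0.8192, 0.5736, 0.0000]
J3: z=[0.8192, 0.5736, 0.0000] o=[0.0577, 0.5627, 0.2539] → [0.0877, -0.1252, -0.2103, 0.8192, 0.5736, 0.0000]
V = J·q̇ = [0.3167, -0.0864, 0.0314, -0.7585, -0.5311, -0.9650]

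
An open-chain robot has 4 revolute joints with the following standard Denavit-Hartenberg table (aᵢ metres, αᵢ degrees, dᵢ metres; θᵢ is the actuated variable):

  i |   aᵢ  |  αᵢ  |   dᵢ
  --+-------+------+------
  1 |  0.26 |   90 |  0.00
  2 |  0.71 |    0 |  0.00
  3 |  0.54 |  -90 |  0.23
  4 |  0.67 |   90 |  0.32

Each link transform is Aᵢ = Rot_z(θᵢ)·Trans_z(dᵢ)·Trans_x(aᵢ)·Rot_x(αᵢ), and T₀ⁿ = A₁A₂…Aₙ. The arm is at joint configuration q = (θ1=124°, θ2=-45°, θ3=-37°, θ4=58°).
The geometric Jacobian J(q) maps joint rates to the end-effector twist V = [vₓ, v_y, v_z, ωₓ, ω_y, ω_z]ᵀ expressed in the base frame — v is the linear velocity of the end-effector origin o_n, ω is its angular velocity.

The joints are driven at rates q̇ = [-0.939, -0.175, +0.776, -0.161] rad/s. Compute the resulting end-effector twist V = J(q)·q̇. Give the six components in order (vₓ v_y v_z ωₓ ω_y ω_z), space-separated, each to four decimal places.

0.5658 1.2843 0.0869 0.5874 0.2039 -0.9614

o_n = [-0.9534, 0.8086, -1.3438]
J₁: ẑ×o_n = [-0.8086, -0.9534, 0.0000], ω = ẑ
J2: z=[0.8290, 0.5592, 0.0000] o=[-0.1454, 0.2155, 0.0000] → [-0.7515, 1.1141, 0.9435, 0.8290, 0.5592, 0.0000]
J3: z=[0.8290, 0.5592, 0.0000] o=[-0.4261, 0.6318, -0.5020] → [-0.4707, 0.6979, 0.4415, 0.8290, 0.5592, 0.0000]
J4: z=[-0.5538, 0.8210, 0.1392] o=[-0.2775, 0.8227, -1.0368] → [-0.2501, -0.2641, 0.5627, -0.5538, 0.8210, 0.1392]
V = J·q̇ = [0.5658, 1.2843, 0.0869, 0.5874, 0.2039, -0.9614]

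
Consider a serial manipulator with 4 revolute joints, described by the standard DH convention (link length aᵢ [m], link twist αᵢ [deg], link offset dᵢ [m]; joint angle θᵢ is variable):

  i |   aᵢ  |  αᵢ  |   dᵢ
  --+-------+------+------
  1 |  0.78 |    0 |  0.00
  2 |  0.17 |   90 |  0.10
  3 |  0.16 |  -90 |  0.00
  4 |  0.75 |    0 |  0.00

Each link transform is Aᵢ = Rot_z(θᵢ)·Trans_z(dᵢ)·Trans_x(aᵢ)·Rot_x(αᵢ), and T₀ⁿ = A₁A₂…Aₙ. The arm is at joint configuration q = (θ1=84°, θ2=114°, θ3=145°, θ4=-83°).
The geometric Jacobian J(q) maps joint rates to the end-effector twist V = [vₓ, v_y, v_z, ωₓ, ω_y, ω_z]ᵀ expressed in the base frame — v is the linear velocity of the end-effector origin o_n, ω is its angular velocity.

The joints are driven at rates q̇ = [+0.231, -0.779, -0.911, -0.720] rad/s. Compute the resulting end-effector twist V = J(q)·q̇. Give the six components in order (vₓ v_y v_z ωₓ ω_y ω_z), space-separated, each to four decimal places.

o_n = [-0.1143, 1.4948, 0.2442]
J₁: ẑ×o_n = [-1.4948, -0.1143, 0.0000], ω = ẑ
J2: z=[0.0000, 0.0000, 1.0000] o=[0.0815, 0.7757, 0.0000] → [-0.7191, -0.1959, 0.0000, 0.0000, 0.0000, 1.0000]
J3: z=[-0.3090, 0.9511, 0.0000] o=[-0.0801, 0.7232, 0.1000] → [0.1371, 0.0446, -0.2059, -0.3090, 0.9511, 0.0000]
J4: z=[0.5455, 0.1772, -0.8192] o=[0.0445, 0.7637, 0.1918] → [0.6082, 0.1015, 0.4270, 0.5455, 0.1772, -0.8192]
V = J·q̇ = [-0.3480, 0.0125, -0.1198, -0.1112, -0.9940, 0.0418]

-0.3480 0.0125 -0.1198 -0.1112 -0.9940 0.0418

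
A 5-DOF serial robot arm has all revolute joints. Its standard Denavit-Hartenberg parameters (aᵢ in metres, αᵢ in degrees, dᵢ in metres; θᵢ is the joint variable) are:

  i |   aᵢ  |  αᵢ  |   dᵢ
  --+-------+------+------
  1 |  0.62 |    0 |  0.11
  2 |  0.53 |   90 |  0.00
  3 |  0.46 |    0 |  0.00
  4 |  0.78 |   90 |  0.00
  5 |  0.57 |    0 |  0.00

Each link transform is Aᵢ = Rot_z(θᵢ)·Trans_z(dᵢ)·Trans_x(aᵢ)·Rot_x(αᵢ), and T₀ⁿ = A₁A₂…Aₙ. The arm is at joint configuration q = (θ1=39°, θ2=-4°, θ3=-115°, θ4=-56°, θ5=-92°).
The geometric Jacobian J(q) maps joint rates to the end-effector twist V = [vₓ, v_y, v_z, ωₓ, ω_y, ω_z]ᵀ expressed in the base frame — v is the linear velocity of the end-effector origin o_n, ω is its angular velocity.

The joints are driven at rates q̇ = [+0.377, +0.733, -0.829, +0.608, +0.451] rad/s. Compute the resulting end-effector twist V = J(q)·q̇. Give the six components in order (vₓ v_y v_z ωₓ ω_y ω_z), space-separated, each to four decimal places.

o_n = [-0.1850, 0.6187, -0.4258]
J₁: ẑ×o_n = [-0.6187, -0.1850, 0.0000], ω = ẑ
J2: z=[0.0000, 0.0000, 1.0000] o=[0.4818, 0.3902, 0.1100] → [-0.2285, -0.6668, 0.0000, 0.0000, 0.0000, 1.0000]
J3: z=[0.5736, -0.8192, 0.0000] o=[0.9160, 0.6942, 0.1100] → [0.4389, 0.3073, -0.9452, 0.5736, -0.8192, 0.0000]
J4: z=[0.5736, -0.8192, 0.0000] o=[0.7567, 0.5827, -0.3069] → [0.0974, 0.0682, -0.7507, 0.5736, -0.8192, 0.0000]
J5: z=[-0.1281, -0.0897, 0.9877] o=[0.1257, 0.1408, -0.4289] → [-0.4723, -0.3064, -0.0891, -0.1281, -0.0897, 0.9877]
V = J·q̇ = [-0.9184, -0.9100, 0.2869, -0.1846, 0.1406, 1.5554]

-0.9184 -0.9100 0.2869 -0.1846 0.1406 1.5554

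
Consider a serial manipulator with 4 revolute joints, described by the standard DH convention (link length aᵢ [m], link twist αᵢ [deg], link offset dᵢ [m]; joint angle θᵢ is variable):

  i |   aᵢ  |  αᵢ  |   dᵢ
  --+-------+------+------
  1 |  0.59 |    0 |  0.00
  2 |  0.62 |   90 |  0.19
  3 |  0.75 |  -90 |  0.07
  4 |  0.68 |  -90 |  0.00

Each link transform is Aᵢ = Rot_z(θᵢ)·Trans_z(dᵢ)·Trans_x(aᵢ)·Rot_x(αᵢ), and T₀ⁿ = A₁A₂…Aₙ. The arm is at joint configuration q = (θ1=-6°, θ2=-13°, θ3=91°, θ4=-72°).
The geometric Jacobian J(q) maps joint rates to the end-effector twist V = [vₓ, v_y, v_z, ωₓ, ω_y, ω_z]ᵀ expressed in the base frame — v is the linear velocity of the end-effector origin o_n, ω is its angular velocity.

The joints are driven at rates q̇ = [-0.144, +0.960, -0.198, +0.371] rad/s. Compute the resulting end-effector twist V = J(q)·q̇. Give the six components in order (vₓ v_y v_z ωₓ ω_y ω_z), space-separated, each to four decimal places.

o_n = [0.9238, -0.9357, 1.1500]
J₁: ẑ×o_n = [0.9357, 0.9238, -0.0000], ω = ẑ
J2: z=[0.0000, 0.0000, 1.0000] o=[0.5868, -0.0617, 0.0000] → [0.8741, 0.3370, -0.0000, 0.0000, 0.0000, 1.0000]
J3: z=[-0.3256, -0.9455, 0.0000] o=[1.1730, -0.2635, 0.1900] → [-0.9077, 0.3125, -0.0168, -0.3256, -0.9455, 0.0000]
J4: z=[-0.9454, 0.3255, -0.0175] o=[1.1378, -0.3254, 0.9399] → [0.0577, 0.2024, 0.6466, -0.9454, 0.3255, -0.0175]
V = J·q̇ = [0.9055, 0.2037, 0.2432, -0.2863, 0.3080, 0.8095]

0.9055 0.2037 0.2432 -0.2863 0.3080 0.8095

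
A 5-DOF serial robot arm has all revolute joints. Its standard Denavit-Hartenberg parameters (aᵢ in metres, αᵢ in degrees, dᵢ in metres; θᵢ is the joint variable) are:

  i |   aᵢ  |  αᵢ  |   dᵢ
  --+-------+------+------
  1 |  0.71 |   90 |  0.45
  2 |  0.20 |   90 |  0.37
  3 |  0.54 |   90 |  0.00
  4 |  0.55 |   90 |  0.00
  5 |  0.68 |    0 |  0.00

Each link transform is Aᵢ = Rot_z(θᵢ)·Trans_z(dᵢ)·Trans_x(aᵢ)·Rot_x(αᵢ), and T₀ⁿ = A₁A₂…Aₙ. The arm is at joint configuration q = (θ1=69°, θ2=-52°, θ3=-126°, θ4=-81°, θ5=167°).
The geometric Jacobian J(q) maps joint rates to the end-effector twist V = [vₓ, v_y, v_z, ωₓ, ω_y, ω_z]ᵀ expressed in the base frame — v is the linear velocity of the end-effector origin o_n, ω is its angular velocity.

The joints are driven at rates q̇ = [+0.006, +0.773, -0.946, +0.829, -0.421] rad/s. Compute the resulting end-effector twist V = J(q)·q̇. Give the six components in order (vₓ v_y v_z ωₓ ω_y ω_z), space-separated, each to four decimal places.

0.4750 -0.5346 0.2584 0.9092 -0.2096 1.2690

o_n = [0.2069, 0.4350, 0.5634]
J₁: ẑ×o_n = [-0.4350, 0.2069, 0.0000], ω = ẑ
J2: z=[0.9336, -0.3584, 0.0000] o=[0.2544, 0.6628, 0.4500] → [-0.0406, -0.1059, -0.2297, 0.9336, -0.3584, 0.0000]
J3: z=[-0.2824, -0.7357, -0.6157] o=[0.6440, 0.6452, 0.2924] → [-0.3288, 0.3456, -0.2622, -0.2824, -0.7357, -0.6157]
J4: z=[0.3702, -0.6756, 0.6375] o=[0.1661, 0.6193, 0.5425] → [0.1034, 0.0183, -0.0407, 0.3702, -0.6756, 0.6375]
J5: z=[0.9182, 0.1624, -0.3612] o=[0.2434, 1.0148, 0.9168] → [-0.2668, 0.3377, -0.5265, 0.9182, 0.1624, -0.3612]
V = J·q̇ = [0.4750, -0.5346, 0.2584, 0.9092, -0.2096, 1.2690]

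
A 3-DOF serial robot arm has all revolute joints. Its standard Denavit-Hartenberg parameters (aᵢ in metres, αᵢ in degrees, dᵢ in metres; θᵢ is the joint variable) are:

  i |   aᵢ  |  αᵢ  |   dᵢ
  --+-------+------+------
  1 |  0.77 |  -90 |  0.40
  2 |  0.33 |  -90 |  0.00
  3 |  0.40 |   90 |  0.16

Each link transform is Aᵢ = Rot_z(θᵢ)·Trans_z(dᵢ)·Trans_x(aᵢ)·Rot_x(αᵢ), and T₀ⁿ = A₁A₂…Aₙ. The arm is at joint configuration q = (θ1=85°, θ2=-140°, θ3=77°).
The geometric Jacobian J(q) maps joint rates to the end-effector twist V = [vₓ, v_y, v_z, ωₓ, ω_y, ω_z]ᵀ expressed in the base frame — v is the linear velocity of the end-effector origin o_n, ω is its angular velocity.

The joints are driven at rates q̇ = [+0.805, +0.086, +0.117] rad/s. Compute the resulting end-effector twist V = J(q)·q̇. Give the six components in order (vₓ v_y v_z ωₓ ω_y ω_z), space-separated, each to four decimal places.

o_n = [0.4363, 0.5151, 0.7925]
J₁: ẑ×o_n = [-0.5151, 0.4363, 0.0000], ω = ẑ
J2: z=[-0.9962, 0.0872, 0.0000] o=[0.0671, 0.7671, 0.4000] → [0.0342, 0.3910, 0.2189, -0.9962, 0.0872, 0.0000]
J3: z=[0.0560, 0.6403, 0.7660] o=[0.0451, 0.5152, 0.6121] → [0.1157, 0.2896, -0.2505, 0.0560, 0.6403, 0.7660]
V = J·q̇ = [-0.3981, 0.4187, -0.0105, -0.0791, 0.0824, 0.8946]

-0.3981 0.4187 -0.0105 -0.0791 0.0824 0.8946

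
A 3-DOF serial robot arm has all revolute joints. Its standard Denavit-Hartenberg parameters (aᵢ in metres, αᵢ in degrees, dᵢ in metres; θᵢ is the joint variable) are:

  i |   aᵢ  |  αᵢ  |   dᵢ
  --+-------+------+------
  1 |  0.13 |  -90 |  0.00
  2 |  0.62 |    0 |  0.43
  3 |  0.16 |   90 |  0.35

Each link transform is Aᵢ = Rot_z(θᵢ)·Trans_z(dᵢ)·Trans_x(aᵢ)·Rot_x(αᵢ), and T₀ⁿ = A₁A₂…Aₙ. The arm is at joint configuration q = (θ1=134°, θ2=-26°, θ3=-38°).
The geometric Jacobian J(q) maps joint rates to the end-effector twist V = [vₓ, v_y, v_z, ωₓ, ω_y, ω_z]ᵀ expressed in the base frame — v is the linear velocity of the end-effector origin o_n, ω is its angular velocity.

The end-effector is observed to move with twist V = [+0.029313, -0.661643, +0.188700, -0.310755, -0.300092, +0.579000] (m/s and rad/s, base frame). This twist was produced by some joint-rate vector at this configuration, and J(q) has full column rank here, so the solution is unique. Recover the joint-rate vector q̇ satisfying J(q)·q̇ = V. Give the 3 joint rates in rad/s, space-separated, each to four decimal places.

o_n = [-1.0872, 0.0030, 0.4156]
J₁: ẑ×o_n = [-0.0030, -1.0872, 0.0000], ω = ẑ
J2: z=[-0.7193, -0.6947, 0.0000] o=[-0.0903, 0.0935, 0.0000] → [-0.2887, 0.2990, -0.6274, -0.7193, -0.6947, 0.0000]
J3: z=[-0.7193, -0.6947, 0.0000] o=[-0.7867, 0.1957, 0.2718] → [-0.0999, 0.1034, -0.0701, -0.7193, -0.6947, 0.0000]
q̇ = J⁺·V = [0.5790, -0.3930, 0.8250]

0.5790 -0.3930 0.8250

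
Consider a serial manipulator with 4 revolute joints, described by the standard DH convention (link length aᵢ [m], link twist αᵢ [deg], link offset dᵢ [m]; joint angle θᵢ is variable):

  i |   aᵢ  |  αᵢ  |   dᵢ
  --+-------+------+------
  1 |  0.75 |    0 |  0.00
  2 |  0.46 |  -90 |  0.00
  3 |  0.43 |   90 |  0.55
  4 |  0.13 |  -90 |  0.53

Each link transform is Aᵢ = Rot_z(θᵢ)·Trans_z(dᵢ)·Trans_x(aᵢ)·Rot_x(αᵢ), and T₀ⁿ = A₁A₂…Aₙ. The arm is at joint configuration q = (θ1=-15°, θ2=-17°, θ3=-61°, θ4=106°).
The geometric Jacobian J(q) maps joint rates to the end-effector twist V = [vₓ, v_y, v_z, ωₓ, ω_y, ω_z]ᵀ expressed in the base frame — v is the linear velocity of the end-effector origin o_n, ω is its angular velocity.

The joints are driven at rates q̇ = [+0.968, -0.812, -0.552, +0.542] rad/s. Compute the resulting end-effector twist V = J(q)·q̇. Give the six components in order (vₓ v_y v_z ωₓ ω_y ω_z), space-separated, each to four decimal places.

-0.2057 0.9588 -0.2096 -0.6945 -0.2169 0.4188

o_n = [1.2412, 0.2789, 0.6017]
J₁: ẑ×o_n = [-0.2789, 1.2412, 0.0000], ω = ẑ
J2: z=[0.0000, 0.0000, 1.0000] o=[0.7244, -0.1941, 0.0000] → [-0.4730, 0.5167, 0.0000, 0.0000, 0.0000, 1.0000]
J3: z=[0.5299, 0.8480, 0.0000] o=[1.1145, -0.4379, 0.0000] → [0.5103, -0.3189, 0.2725, 0.5299, 0.8480, 0.0000]
J4: z=[-0.7417, 0.4635, 0.4848] o=[1.5828, -0.0819, 0.3761] → [-0.0704, 0.0017, -0.1093, -0.7417, 0.4635, 0.4848]
V = J·q̇ = [-0.2057, 0.9588, -0.2096, -0.6945, -0.2169, 0.4188]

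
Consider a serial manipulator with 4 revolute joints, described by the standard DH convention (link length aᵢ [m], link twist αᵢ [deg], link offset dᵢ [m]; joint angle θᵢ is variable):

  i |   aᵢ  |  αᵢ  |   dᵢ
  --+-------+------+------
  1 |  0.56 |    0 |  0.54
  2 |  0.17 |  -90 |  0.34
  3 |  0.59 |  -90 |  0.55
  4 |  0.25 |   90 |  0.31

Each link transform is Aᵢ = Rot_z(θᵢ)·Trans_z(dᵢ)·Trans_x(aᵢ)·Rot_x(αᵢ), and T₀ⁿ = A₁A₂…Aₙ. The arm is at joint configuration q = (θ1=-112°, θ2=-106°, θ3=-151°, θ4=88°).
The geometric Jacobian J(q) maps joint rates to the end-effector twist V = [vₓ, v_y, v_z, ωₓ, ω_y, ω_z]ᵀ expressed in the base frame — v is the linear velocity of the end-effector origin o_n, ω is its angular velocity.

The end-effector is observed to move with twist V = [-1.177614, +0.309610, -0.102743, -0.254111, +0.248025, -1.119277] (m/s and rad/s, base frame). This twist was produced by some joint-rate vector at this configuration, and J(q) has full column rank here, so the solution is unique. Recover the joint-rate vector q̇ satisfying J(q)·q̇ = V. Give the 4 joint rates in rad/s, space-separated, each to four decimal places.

-0.8440 -0.9120 -0.0390 0.7280

o_n = [-0.2343, -0.8810, 1.4414]
J₁: ẑ×o_n = [0.8810, -0.2343, 0.0000], ω = ẑ
J2: z=[0.0000, 0.0000, 1.0000] o=[-0.2098, -0.5192, 0.5400] → [0.3617, -0.0245, 0.0000, 0.0000, 0.0000, 1.0000]
J3: z=[-0.6157, -0.7880, 0.0000] o=[-0.3437, -0.4146, 0.8800] → [-0.4424, 0.3456, 0.3734, -0.6157, -0.7880, 0.0000]
J4: z=[-0.3820, 0.2985, 0.8746] o=[-0.2757, -1.1657, 1.1660] → [-0.1668, 0.1414, -0.1211, -0.3820, 0.2985, 0.8746]
q̇ = J⁺·V = [-0.8440, -0.9120, -0.0390, 0.7280]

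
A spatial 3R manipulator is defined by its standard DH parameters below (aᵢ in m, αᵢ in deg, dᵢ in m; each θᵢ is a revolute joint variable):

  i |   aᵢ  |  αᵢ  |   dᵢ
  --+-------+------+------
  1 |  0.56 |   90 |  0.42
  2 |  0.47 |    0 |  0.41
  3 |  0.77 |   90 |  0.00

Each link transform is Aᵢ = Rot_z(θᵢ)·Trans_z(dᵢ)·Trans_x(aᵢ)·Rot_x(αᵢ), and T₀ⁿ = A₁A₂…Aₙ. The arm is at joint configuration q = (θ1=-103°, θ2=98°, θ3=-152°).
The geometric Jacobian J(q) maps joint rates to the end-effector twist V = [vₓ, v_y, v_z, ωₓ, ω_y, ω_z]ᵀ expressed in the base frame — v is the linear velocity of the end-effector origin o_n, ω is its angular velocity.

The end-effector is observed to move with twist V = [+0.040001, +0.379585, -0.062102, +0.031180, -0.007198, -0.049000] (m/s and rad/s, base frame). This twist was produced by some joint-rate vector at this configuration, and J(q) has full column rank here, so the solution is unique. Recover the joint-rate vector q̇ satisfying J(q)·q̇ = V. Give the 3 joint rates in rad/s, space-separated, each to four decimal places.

o_n = [-0.6126, -0.8307, 0.2625]
J₁: ẑ×o_n = [0.8307, -0.6126, 0.0000], ω = ẑ
J2: z=[-0.9744, 0.2250, 0.0000] o=[-0.1260, -0.5456, 0.4200] → [-0.0354, -0.1535, 0.3872, -0.9744, 0.2250, 0.0000]
J3: z=[-0.9744, 0.2250, 0.0000] o=[-0.5107, -0.3897, 0.8854] → [-0.1401, -0.6070, 0.4526, -0.9744, 0.2250, 0.0000]
q̇ = J⁺·V = [-0.0490, 0.7280, -0.7600]

-0.0490 0.7280 -0.7600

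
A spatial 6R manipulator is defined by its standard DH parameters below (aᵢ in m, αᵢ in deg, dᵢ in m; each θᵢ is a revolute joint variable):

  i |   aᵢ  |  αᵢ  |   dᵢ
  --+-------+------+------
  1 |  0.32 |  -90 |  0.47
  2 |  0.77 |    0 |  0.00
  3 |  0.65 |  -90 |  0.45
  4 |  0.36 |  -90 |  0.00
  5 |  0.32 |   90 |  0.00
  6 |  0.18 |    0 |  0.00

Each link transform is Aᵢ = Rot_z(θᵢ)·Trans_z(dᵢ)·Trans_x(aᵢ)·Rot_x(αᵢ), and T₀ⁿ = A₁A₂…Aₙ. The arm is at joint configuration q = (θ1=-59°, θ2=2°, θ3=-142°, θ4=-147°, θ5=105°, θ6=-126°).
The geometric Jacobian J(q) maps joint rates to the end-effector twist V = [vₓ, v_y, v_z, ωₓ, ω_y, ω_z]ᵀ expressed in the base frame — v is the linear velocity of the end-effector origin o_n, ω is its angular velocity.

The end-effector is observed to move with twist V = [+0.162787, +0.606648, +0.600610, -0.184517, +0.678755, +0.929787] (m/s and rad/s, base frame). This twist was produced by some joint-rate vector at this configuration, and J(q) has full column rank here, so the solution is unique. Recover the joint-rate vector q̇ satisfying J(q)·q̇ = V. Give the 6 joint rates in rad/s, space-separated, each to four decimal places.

o_n = [0.7915, -0.3586, 0.4873]
J₁: ẑ×o_n = [0.3586, 0.7915, -0.0000], ω = ẑ
J2: z=[0.8572, 0.5150, 0.0000] o=[0.1648, -0.2743, 0.4700] → [0.0089, -0.0148, -0.3950, 0.8572, 0.5150, 0.0000]
J3: z=[0.8572, 0.5150, 0.0000] o=[0.5611, -0.9339, 0.4431] → [0.0227, -0.0378, 0.3745, 0.8572, 0.5150, 0.0000]
J4: z=[0.3311, -0.5510, 0.7660] o=[0.6904, -0.2753, 0.8609] → [0.2697, 0.2011, 0.0281, 0.3311, -0.5510, 0.7660]
J5: z=[0.5040, 0.7896, 0.3501] o=[0.9776, -0.3726, 0.6669] → [-0.1467, 0.0254, 0.1540, 0.5040, 0.7896, 0.3501]
J6: z=[0.6849, -0.1184, -0.7190] o=[0.8092, -0.1799, 0.4747] → [-0.1300, 0.0041, -0.1245, 0.6849, -0.1184, -0.7190]
q̇ = J⁺·V = [0.8930, -0.6760, 0.6090, -0.4910, 0.5120, -0.3250]

0.8930 -0.6760 0.6090 -0.4910 0.5120 -0.3250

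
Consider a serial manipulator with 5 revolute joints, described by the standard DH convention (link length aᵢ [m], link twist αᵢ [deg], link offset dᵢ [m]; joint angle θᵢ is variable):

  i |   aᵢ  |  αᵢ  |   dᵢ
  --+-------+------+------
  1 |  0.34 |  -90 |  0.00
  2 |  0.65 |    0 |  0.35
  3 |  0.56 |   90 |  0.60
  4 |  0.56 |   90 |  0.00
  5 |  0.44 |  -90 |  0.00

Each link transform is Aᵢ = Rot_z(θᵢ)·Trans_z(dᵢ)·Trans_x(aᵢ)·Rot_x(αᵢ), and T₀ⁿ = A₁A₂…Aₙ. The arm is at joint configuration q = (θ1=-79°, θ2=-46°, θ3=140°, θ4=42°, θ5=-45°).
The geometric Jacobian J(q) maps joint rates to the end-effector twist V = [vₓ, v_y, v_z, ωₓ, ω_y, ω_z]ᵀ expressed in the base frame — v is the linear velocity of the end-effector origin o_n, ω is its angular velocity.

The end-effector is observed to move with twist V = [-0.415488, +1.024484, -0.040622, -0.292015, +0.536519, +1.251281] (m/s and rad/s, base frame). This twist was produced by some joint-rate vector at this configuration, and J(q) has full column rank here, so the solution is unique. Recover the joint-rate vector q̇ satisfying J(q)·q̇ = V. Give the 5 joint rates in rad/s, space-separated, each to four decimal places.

0.7920 -0.9170 0.2690 -0.6130 -0.6240

o_n = [1.5805, -0.0972, -0.7152]
J₁: ẑ×o_n = [0.0972, 1.5805, -0.0000], ω = ẑ
J2: z=[0.9816, 0.1908, 0.0000] o=[0.0649, -0.3338, 0.0000] → [-0.1365, 0.7020, -0.0569, 0.9816, 0.1908, 0.0000]
J3: z=[0.9816, 0.1908, 0.0000] o=[0.4946, -0.7102, 0.4676] → [-0.2257, 1.1610, 0.3946, 0.9816, 0.1908, 0.0000]
J4: z=[0.1903, -0.9792, -0.0698] o=[1.0761, -0.5574, -0.0911] → [0.6432, 0.0836, 0.5815, 0.1903, -0.9792, -0.0698]
J5: z=[-0.7384, -0.0960, -0.6675] o=[1.4384, -0.4574, -0.5062] → [0.2605, -0.2491, -0.2524, -0.7384, -0.0960, -0.6675]
q̇ = J⁺·V = [0.7920, -0.9170, 0.2690, -0.6130, -0.6240]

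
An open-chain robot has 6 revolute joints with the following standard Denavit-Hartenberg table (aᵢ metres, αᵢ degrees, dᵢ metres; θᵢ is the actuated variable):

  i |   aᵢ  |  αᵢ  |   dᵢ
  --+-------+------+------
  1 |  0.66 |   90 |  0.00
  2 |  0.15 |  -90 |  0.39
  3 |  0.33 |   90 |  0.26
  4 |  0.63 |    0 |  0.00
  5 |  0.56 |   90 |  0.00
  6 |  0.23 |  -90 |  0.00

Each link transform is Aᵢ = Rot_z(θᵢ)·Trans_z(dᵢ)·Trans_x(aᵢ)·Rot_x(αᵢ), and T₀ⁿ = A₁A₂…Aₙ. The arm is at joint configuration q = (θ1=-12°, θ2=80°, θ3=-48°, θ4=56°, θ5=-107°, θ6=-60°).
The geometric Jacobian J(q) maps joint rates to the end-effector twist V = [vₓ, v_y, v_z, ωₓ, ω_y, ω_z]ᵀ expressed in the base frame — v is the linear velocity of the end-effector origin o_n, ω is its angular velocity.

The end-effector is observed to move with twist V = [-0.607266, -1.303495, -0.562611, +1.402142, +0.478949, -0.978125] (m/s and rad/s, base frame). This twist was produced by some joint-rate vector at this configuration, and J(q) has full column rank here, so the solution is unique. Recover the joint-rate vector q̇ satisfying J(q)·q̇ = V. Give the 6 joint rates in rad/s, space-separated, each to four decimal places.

o_n = [0.3493, -1.1778, 1.0678]
J₁: ẑ×o_n = [1.1778, 0.3493, -0.0000], ω = ẑ
J2: z=[-0.2079, -0.9781, 0.0000] o=[0.6456, -0.1372, 0.0000] → [-1.0444, 0.2220, -0.0734, -0.2079, -0.9781, 0.0000]
J3: z=[-0.9633, 0.2048, 0.1736] o=[0.5900, -0.5241, 0.1477] → [0.3019, 0.8445, 0.6790, -0.9633, 0.2048, 0.1736]
J4: z=[-0.2653, -0.6277, -0.7319] o=[0.3260, -0.7187, 0.4103] → [-0.7486, 0.1574, 0.1364, -0.2653, -0.6277, -0.7319]
J5: z=[-0.2653, -0.6277, -0.7319] o=[-0.1915, -0.8764, 0.7332] → [-0.4306, -0.3070, 0.4194, -0.2653, -0.6277, -0.7319]
J6: z=[0.6380, 0.4548, -0.6214] o=[0.2133, -1.2302, 0.8898] → [0.1135, -0.1980, -0.0284, 0.6380, 0.4548, -0.6214]
q̇ = J⁺·V = [-0.7620, 0.0650, -0.7980, -0.8490, 0.2910, 0.7820]

-0.7620 0.0650 -0.7980 -0.8490 0.2910 0.7820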